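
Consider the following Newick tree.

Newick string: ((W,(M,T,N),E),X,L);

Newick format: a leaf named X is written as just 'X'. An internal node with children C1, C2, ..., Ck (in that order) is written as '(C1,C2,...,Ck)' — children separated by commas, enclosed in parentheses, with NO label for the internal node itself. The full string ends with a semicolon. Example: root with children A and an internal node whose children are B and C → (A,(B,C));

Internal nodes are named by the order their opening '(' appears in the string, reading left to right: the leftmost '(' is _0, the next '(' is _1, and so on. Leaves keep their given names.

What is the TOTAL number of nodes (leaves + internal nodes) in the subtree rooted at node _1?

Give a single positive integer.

Answer: 7

Derivation:
Newick: ((W,(M,T,N),E),X,L);
Locate _1: it is the '(' at position 1 (the 2nd '(' reading left to right).
Query: subtree rooted at _1
_1: subtree_size = 1 + 6
  W: subtree_size = 1 + 0
  _2: subtree_size = 1 + 3
    M: subtree_size = 1 + 0
    T: subtree_size = 1 + 0
    N: subtree_size = 1 + 0
  E: subtree_size = 1 + 0
Total subtree size of _1: 7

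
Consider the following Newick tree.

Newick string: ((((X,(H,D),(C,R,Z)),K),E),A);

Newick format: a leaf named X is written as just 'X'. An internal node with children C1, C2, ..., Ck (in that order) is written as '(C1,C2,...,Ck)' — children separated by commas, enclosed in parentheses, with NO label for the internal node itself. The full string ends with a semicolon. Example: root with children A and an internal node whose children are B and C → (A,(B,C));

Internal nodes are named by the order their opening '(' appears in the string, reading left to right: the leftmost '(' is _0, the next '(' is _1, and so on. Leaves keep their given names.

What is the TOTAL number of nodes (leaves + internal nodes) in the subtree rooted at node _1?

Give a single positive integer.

Newick: ((((X,(H,D),(C,R,Z)),K),E),A);
Locate _1: it is the '(' at position 1 (the 2nd '(' reading left to right).
Query: subtree rooted at _1
_1: subtree_size = 1 + 12
  _2: subtree_size = 1 + 10
    _3: subtree_size = 1 + 8
      X: subtree_size = 1 + 0
      _4: subtree_size = 1 + 2
        H: subtree_size = 1 + 0
        D: subtree_size = 1 + 0
      _5: subtree_size = 1 + 3
        C: subtree_size = 1 + 0
        R: subtree_size = 1 + 0
        Z: subtree_size = 1 + 0
    K: subtree_size = 1 + 0
  E: subtree_size = 1 + 0
Total subtree size of _1: 13

Answer: 13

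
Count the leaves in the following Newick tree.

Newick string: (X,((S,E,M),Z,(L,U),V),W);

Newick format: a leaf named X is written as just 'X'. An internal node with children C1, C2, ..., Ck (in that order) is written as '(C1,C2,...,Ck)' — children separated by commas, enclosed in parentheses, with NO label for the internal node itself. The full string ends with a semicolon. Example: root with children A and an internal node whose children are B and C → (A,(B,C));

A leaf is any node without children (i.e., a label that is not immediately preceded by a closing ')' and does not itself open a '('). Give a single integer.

Answer: 9

Derivation:
Newick: (X,((S,E,M),Z,(L,U),V),W);
Scan left-to-right; a leaf is any maximal label run not followed by '(':
  pos 1: leaf 'X' → count = 1
  pos 5: leaf 'S' → count = 2
  pos 7: leaf 'E' → count = 3
  pos 9: leaf 'M' → count = 4
  pos 12: leaf 'Z' → count = 5
  pos 15: leaf 'L' → count = 6
  pos 17: leaf 'U' → count = 7
  pos 20: leaf 'V' → count = 8
  pos 23: leaf 'W' → count = 9
Total leaves: 9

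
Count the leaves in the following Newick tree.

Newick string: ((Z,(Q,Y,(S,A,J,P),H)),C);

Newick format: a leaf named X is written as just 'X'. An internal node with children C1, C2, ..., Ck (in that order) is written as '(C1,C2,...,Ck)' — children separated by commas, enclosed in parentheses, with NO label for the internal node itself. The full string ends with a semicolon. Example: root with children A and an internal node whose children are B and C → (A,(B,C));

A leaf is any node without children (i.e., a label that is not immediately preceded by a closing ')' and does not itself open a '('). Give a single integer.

Newick: ((Z,(Q,Y,(S,A,J,P),H)),C);
Scan left-to-right; a leaf is any maximal label run not followed by '(':
  pos 2: leaf 'Z' → count = 1
  pos 5: leaf 'Q' → count = 2
  pos 7: leaf 'Y' → count = 3
  pos 10: leaf 'S' → count = 4
  pos 12: leaf 'A' → count = 5
  pos 14: leaf 'J' → count = 6
  pos 16: leaf 'P' → count = 7
  pos 19: leaf 'H' → count = 8
  pos 23: leaf 'C' → count = 9
Total leaves: 9

Answer: 9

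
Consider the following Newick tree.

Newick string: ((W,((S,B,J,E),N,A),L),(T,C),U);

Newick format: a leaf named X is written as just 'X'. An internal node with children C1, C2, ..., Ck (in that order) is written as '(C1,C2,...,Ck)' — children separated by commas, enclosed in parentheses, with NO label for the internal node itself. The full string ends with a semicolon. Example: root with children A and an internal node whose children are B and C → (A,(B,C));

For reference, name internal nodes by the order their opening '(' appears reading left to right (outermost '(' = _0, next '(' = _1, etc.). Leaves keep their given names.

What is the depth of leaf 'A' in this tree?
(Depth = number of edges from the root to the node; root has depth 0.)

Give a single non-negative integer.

Newick: ((W,((S,B,J,E),N,A),L),(T,C),U);
Naming internals by '(' encounter order: outermost '(' = _0, next = _1, ...
Query node: A
Path from root: _0 -> _1 -> _2 -> A
Depth of A: 3 (number of edges from root)

Answer: 3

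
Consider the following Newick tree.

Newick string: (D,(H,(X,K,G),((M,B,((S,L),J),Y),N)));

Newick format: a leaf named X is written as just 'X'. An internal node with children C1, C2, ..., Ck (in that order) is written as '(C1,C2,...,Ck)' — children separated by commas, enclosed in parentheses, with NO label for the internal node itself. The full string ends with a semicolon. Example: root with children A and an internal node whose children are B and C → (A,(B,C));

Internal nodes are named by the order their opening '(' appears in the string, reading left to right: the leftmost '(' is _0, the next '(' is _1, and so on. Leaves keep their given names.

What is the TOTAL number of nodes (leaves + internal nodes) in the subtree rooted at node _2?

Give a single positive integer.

Answer: 4

Derivation:
Newick: (D,(H,(X,K,G),((M,B,((S,L),J),Y),N)));
Locate _2: it is the '(' at position 6 (the 3rd '(' reading left to right).
Query: subtree rooted at _2
_2: subtree_size = 1 + 3
  X: subtree_size = 1 + 0
  K: subtree_size = 1 + 0
  G: subtree_size = 1 + 0
Total subtree size of _2: 4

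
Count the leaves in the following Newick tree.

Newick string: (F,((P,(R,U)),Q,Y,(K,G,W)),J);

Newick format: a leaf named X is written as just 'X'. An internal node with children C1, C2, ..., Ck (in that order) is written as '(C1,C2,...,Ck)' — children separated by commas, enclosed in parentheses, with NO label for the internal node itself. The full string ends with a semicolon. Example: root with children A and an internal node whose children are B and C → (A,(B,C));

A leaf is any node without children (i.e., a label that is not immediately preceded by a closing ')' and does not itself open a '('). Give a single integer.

Answer: 10

Derivation:
Newick: (F,((P,(R,U)),Q,Y,(K,G,W)),J);
Scan left-to-right; a leaf is any maximal label run not followed by '(':
  pos 1: leaf 'F' → count = 1
  pos 5: leaf 'P' → count = 2
  pos 8: leaf 'R' → count = 3
  pos 10: leaf 'U' → count = 4
  pos 14: leaf 'Q' → count = 5
  pos 16: leaf 'Y' → count = 6
  pos 19: leaf 'K' → count = 7
  pos 21: leaf 'G' → count = 8
  pos 23: leaf 'W' → count = 9
  pos 27: leaf 'J' → count = 10
Total leaves: 10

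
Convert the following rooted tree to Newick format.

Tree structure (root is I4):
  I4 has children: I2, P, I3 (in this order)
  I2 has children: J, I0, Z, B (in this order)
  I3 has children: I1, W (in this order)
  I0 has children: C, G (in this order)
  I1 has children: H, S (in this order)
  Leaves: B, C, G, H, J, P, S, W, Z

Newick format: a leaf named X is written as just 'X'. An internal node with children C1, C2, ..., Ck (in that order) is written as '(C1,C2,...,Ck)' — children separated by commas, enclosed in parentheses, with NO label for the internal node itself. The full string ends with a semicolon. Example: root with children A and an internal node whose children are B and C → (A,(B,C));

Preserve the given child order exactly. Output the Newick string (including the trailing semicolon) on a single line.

internal I4 with children ['I2', 'P', 'I3']
  internal I2 with children ['J', 'I0', 'Z', 'B']
    leaf 'J' → 'J'
    internal I0 with children ['C', 'G']
      leaf 'C' → 'C'
      leaf 'G' → 'G'
    → '(C,G)'
    leaf 'Z' → 'Z'
    leaf 'B' → 'B'
  → '(J,(C,G),Z,B)'
  leaf 'P' → 'P'
  internal I3 with children ['I1', 'W']
    internal I1 with children ['H', 'S']
      leaf 'H' → 'H'
      leaf 'S' → 'S'
    → '(H,S)'
    leaf 'W' → 'W'
  → '((H,S),W)'
→ '((J,(C,G),Z,B),P,((H,S),W))'
Final: ((J,(C,G),Z,B),P,((H,S),W));

Answer: ((J,(C,G),Z,B),P,((H,S),W));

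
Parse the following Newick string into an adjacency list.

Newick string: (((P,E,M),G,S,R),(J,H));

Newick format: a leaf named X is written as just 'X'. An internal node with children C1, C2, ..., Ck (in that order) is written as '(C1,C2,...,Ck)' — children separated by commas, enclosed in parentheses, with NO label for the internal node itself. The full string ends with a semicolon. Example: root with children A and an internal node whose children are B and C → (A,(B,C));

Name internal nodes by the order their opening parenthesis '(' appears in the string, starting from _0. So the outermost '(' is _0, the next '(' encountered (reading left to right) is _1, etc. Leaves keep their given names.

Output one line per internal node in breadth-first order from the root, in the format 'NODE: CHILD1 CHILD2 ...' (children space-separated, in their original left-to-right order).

Input: (((P,E,M),G,S,R),(J,H));
Scanning left-to-right, naming '(' by encounter order:
  pos 0: '(' -> open internal node _0 (depth 1)
  pos 1: '(' -> open internal node _1 (depth 2)
  pos 2: '(' -> open internal node _2 (depth 3)
  pos 8: ')' -> close internal node _2 (now at depth 2)
  pos 15: ')' -> close internal node _1 (now at depth 1)
  pos 17: '(' -> open internal node _3 (depth 2)
  pos 21: ')' -> close internal node _3 (now at depth 1)
  pos 22: ')' -> close internal node _0 (now at depth 0)
Total internal nodes: 4
BFS adjacency from root:
  _0: _1 _3
  _1: _2 G S R
  _3: J H
  _2: P E M

Answer: _0: _1 _3
_1: _2 G S R
_3: J H
_2: P E M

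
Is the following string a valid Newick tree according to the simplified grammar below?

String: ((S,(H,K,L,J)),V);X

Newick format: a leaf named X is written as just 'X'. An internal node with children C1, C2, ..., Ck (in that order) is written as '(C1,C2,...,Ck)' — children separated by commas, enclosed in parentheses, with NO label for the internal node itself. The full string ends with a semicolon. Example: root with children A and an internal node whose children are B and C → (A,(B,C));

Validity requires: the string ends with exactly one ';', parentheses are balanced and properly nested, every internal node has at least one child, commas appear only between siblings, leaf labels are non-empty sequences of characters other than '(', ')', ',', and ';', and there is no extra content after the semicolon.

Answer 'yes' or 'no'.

Answer: no

Derivation:
Input: ((S,(H,K,L,J)),V);X
Paren balance: 3 '(' vs 3 ')' OK
Ends with single ';': False
Full parse: FAILS (must end with ;)
Valid: False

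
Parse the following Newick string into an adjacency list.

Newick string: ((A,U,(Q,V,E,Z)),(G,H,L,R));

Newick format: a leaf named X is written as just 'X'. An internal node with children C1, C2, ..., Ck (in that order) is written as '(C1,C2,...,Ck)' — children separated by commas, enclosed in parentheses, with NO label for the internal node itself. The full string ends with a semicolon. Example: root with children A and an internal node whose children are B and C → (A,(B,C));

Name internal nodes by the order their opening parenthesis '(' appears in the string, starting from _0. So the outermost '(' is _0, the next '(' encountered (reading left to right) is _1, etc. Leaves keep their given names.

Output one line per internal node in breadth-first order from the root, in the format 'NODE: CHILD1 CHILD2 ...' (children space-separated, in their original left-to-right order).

Input: ((A,U,(Q,V,E,Z)),(G,H,L,R));
Scanning left-to-right, naming '(' by encounter order:
  pos 0: '(' -> open internal node _0 (depth 1)
  pos 1: '(' -> open internal node _1 (depth 2)
  pos 6: '(' -> open internal node _2 (depth 3)
  pos 14: ')' -> close internal node _2 (now at depth 2)
  pos 15: ')' -> close internal node _1 (now at depth 1)
  pos 17: '(' -> open internal node _3 (depth 2)
  pos 25: ')' -> close internal node _3 (now at depth 1)
  pos 26: ')' -> close internal node _0 (now at depth 0)
Total internal nodes: 4
BFS adjacency from root:
  _0: _1 _3
  _1: A U _2
  _3: G H L R
  _2: Q V E Z

Answer: _0: _1 _3
_1: A U _2
_3: G H L R
_2: Q V E Z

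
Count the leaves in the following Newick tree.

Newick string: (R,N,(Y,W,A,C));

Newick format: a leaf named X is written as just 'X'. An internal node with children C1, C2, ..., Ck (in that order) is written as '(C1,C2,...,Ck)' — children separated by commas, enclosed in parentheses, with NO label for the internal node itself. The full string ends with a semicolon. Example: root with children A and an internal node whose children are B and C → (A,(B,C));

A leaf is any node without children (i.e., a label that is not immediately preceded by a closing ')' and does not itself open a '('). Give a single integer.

Newick: (R,N,(Y,W,A,C));
Scan left-to-right; a leaf is any maximal label run not followed by '(':
  pos 1: leaf 'R' → count = 1
  pos 3: leaf 'N' → count = 2
  pos 6: leaf 'Y' → count = 3
  pos 8: leaf 'W' → count = 4
  pos 10: leaf 'A' → count = 5
  pos 12: leaf 'C' → count = 6
Total leaves: 6

Answer: 6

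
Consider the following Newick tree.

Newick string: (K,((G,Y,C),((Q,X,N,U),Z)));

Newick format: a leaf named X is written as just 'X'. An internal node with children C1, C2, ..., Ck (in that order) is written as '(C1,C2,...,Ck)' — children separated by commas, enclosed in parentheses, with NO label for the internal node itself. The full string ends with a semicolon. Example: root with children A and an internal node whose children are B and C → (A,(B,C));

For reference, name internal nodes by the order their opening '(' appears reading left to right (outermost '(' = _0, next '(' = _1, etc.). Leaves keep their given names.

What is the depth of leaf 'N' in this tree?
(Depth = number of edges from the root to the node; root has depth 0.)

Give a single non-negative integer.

Newick: (K,((G,Y,C),((Q,X,N,U),Z)));
Naming internals by '(' encounter order: outermost '(' = _0, next = _1, ...
Query node: N
Path from root: _0 -> _1 -> _3 -> _4 -> N
Depth of N: 4 (number of edges from root)

Answer: 4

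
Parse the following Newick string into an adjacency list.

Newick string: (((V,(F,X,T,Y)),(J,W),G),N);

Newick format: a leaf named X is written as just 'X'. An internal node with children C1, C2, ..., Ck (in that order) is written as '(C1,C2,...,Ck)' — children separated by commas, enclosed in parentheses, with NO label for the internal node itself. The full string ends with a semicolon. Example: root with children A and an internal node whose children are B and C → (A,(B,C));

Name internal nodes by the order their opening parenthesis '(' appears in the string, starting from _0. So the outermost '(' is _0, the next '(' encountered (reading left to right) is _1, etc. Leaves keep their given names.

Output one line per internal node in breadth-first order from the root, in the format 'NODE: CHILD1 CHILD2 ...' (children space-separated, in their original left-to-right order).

Input: (((V,(F,X,T,Y)),(J,W),G),N);
Scanning left-to-right, naming '(' by encounter order:
  pos 0: '(' -> open internal node _0 (depth 1)
  pos 1: '(' -> open internal node _1 (depth 2)
  pos 2: '(' -> open internal node _2 (depth 3)
  pos 5: '(' -> open internal node _3 (depth 4)
  pos 13: ')' -> close internal node _3 (now at depth 3)
  pos 14: ')' -> close internal node _2 (now at depth 2)
  pos 16: '(' -> open internal node _4 (depth 3)
  pos 20: ')' -> close internal node _4 (now at depth 2)
  pos 23: ')' -> close internal node _1 (now at depth 1)
  pos 26: ')' -> close internal node _0 (now at depth 0)
Total internal nodes: 5
BFS adjacency from root:
  _0: _1 N
  _1: _2 _4 G
  _2: V _3
  _4: J W
  _3: F X T Y

Answer: _0: _1 N
_1: _2 _4 G
_2: V _3
_4: J W
_3: F X T Y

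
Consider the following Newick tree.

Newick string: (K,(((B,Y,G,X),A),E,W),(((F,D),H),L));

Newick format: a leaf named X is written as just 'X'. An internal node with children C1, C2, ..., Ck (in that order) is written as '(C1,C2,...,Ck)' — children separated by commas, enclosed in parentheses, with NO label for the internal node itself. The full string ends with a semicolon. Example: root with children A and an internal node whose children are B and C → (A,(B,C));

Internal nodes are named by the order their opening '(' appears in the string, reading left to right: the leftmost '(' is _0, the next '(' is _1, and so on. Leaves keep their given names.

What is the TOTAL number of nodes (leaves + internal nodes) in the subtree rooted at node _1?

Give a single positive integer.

Answer: 10

Derivation:
Newick: (K,(((B,Y,G,X),A),E,W),(((F,D),H),L));
Locate _1: it is the '(' at position 3 (the 2nd '(' reading left to right).
Query: subtree rooted at _1
_1: subtree_size = 1 + 9
  _2: subtree_size = 1 + 6
    _3: subtree_size = 1 + 4
      B: subtree_size = 1 + 0
      Y: subtree_size = 1 + 0
      G: subtree_size = 1 + 0
      X: subtree_size = 1 + 0
    A: subtree_size = 1 + 0
  E: subtree_size = 1 + 0
  W: subtree_size = 1 + 0
Total subtree size of _1: 10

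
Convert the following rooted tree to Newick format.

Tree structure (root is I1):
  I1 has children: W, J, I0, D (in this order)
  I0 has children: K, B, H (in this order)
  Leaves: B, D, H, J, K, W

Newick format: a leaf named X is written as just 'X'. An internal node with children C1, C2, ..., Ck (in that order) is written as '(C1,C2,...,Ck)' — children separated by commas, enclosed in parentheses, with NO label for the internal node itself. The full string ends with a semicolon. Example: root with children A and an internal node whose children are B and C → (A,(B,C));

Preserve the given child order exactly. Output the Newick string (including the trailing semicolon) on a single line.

Answer: (W,J,(K,B,H),D);

Derivation:
internal I1 with children ['W', 'J', 'I0', 'D']
  leaf 'W' → 'W'
  leaf 'J' → 'J'
  internal I0 with children ['K', 'B', 'H']
    leaf 'K' → 'K'
    leaf 'B' → 'B'
    leaf 'H' → 'H'
  → '(K,B,H)'
  leaf 'D' → 'D'
→ '(W,J,(K,B,H),D)'
Final: (W,J,(K,B,H),D);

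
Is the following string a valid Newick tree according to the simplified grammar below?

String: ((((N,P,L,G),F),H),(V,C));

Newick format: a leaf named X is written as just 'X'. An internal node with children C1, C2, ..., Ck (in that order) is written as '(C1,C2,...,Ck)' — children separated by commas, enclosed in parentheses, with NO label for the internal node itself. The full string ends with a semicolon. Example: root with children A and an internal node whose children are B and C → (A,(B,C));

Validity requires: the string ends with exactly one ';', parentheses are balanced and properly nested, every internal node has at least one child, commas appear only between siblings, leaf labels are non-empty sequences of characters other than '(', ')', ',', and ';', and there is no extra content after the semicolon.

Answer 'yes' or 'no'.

Answer: yes

Derivation:
Input: ((((N,P,L,G),F),H),(V,C));
Paren balance: 5 '(' vs 5 ')' OK
Ends with single ';': True
Full parse: OK
Valid: True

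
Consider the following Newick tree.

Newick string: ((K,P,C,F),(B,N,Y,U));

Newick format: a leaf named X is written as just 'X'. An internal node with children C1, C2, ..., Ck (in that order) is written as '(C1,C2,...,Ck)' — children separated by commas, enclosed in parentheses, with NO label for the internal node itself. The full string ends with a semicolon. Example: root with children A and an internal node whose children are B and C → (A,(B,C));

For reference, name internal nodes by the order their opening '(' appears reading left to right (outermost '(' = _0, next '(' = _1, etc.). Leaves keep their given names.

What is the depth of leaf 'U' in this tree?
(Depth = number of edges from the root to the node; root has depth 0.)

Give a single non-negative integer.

Newick: ((K,P,C,F),(B,N,Y,U));
Naming internals by '(' encounter order: outermost '(' = _0, next = _1, ...
Query node: U
Path from root: _0 -> _2 -> U
Depth of U: 2 (number of edges from root)

Answer: 2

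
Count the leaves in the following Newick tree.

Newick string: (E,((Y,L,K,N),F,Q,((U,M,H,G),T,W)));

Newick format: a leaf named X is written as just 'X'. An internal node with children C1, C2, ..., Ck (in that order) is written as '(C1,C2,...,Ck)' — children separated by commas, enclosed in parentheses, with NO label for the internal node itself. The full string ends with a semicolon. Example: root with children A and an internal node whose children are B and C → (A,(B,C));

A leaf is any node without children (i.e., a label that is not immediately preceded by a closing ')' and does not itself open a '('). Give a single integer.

Newick: (E,((Y,L,K,N),F,Q,((U,M,H,G),T,W)));
Scan left-to-right; a leaf is any maximal label run not followed by '(':
  pos 1: leaf 'E' → count = 1
  pos 5: leaf 'Y' → count = 2
  pos 7: leaf 'L' → count = 3
  pos 9: leaf 'K' → count = 4
  pos 11: leaf 'N' → count = 5
  pos 14: leaf 'F' → count = 6
  pos 16: leaf 'Q' → count = 7
  pos 20: leaf 'U' → count = 8
  pos 22: leaf 'M' → count = 9
  pos 24: leaf 'H' → count = 10
  pos 26: leaf 'G' → count = 11
  pos 29: leaf 'T' → count = 12
  pos 31: leaf 'W' → count = 13
Total leaves: 13

Answer: 13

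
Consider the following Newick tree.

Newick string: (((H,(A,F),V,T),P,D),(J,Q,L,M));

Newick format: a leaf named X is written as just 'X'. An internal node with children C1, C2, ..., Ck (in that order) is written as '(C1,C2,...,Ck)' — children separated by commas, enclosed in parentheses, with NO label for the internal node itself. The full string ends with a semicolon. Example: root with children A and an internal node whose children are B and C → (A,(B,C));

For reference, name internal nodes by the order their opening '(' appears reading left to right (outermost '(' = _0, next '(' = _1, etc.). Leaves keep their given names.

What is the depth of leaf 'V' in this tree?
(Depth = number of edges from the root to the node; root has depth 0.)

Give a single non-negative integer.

Answer: 3

Derivation:
Newick: (((H,(A,F),V,T),P,D),(J,Q,L,M));
Naming internals by '(' encounter order: outermost '(' = _0, next = _1, ...
Query node: V
Path from root: _0 -> _1 -> _2 -> V
Depth of V: 3 (number of edges from root)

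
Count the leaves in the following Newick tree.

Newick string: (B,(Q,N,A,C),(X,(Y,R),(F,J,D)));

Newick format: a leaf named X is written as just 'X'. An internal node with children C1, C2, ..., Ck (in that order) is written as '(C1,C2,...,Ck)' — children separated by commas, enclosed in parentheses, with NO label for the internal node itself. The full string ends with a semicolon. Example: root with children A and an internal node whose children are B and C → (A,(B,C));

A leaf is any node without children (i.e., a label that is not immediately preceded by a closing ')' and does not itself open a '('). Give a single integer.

Newick: (B,(Q,N,A,C),(X,(Y,R),(F,J,D)));
Scan left-to-right; a leaf is any maximal label run not followed by '(':
  pos 1: leaf 'B' → count = 1
  pos 4: leaf 'Q' → count = 2
  pos 6: leaf 'N' → count = 3
  pos 8: leaf 'A' → count = 4
  pos 10: leaf 'C' → count = 5
  pos 14: leaf 'X' → count = 6
  pos 17: leaf 'Y' → count = 7
  pos 19: leaf 'R' → count = 8
  pos 23: leaf 'F' → count = 9
  pos 25: leaf 'J' → count = 10
  pos 27: leaf 'D' → count = 11
Total leaves: 11

Answer: 11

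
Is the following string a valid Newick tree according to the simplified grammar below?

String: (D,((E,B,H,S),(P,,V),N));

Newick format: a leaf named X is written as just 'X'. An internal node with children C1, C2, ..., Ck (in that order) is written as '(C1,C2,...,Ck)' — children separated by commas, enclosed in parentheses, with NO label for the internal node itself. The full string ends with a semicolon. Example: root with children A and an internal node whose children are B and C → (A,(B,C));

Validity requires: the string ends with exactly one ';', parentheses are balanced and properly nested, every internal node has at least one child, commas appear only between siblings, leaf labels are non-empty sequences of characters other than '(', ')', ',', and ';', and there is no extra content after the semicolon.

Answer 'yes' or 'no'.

Answer: no

Derivation:
Input: (D,((E,B,H,S),(P,,V),N));
Paren balance: 4 '(' vs 4 ')' OK
Ends with single ';': True
Full parse: FAILS (empty leaf label at pos 17)
Valid: False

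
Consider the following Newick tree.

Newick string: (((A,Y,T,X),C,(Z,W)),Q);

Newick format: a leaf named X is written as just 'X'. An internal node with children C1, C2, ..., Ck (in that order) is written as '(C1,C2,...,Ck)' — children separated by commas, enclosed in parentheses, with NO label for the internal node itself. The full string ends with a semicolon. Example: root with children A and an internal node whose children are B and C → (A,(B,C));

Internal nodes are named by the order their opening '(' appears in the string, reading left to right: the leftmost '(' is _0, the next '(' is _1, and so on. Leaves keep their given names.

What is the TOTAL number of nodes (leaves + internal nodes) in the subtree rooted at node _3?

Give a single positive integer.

Newick: (((A,Y,T,X),C,(Z,W)),Q);
Locate _3: it is the '(' at position 14 (the 4th '(' reading left to right).
Query: subtree rooted at _3
_3: subtree_size = 1 + 2
  Z: subtree_size = 1 + 0
  W: subtree_size = 1 + 0
Total subtree size of _3: 3

Answer: 3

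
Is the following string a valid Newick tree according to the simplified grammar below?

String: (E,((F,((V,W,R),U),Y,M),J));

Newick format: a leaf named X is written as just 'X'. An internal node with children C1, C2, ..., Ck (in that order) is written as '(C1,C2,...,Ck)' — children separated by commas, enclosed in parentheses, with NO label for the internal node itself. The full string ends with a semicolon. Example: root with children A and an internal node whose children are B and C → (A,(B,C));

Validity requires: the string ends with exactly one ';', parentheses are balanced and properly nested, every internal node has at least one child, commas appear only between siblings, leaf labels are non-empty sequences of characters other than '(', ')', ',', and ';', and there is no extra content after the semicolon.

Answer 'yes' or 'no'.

Answer: yes

Derivation:
Input: (E,((F,((V,W,R),U),Y,M),J));
Paren balance: 5 '(' vs 5 ')' OK
Ends with single ';': True
Full parse: OK
Valid: True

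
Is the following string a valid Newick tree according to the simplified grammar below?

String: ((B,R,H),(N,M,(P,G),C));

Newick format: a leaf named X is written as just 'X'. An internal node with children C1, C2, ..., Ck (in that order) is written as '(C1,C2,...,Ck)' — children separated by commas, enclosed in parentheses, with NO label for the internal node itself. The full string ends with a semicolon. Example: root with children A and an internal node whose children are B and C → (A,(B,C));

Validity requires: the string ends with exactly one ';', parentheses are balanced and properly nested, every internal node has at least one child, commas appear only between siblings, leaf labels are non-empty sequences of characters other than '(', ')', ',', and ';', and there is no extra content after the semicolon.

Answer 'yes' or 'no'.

Answer: yes

Derivation:
Input: ((B,R,H),(N,M,(P,G),C));
Paren balance: 4 '(' vs 4 ')' OK
Ends with single ';': True
Full parse: OK
Valid: True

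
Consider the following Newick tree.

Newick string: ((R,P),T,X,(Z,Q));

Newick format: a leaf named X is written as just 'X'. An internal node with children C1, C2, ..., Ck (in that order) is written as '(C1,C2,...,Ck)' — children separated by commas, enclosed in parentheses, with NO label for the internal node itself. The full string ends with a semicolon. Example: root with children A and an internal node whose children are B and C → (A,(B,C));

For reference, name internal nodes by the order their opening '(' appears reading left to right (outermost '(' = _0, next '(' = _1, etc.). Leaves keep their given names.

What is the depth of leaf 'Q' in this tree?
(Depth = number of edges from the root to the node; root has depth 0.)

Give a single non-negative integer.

Answer: 2

Derivation:
Newick: ((R,P),T,X,(Z,Q));
Naming internals by '(' encounter order: outermost '(' = _0, next = _1, ...
Query node: Q
Path from root: _0 -> _2 -> Q
Depth of Q: 2 (number of edges from root)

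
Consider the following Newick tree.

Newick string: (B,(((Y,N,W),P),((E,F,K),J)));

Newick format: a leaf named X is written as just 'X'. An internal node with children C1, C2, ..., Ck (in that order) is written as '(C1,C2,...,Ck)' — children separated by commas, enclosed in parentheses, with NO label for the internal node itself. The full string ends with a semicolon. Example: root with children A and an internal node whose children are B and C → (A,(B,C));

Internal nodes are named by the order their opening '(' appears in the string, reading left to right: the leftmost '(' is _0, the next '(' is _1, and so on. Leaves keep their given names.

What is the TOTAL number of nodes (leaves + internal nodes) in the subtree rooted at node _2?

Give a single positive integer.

Newick: (B,(((Y,N,W),P),((E,F,K),J)));
Locate _2: it is the '(' at position 4 (the 3rd '(' reading left to right).
Query: subtree rooted at _2
_2: subtree_size = 1 + 5
  _3: subtree_size = 1 + 3
    Y: subtree_size = 1 + 0
    N: subtree_size = 1 + 0
    W: subtree_size = 1 + 0
  P: subtree_size = 1 + 0
Total subtree size of _2: 6

Answer: 6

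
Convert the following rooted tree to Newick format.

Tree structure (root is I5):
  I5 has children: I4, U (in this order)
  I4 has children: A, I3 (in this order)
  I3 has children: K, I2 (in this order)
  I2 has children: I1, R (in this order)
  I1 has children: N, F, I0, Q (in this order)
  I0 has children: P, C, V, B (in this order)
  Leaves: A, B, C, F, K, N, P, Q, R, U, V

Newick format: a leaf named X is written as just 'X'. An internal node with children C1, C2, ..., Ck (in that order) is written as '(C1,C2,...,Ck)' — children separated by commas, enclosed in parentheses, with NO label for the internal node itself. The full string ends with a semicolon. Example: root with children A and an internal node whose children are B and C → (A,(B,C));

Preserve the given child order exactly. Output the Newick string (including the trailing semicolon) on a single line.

internal I5 with children ['I4', 'U']
  internal I4 with children ['A', 'I3']
    leaf 'A' → 'A'
    internal I3 with children ['K', 'I2']
      leaf 'K' → 'K'
      internal I2 with children ['I1', 'R']
        internal I1 with children ['N', 'F', 'I0', 'Q']
          leaf 'N' → 'N'
          leaf 'F' → 'F'
          internal I0 with children ['P', 'C', 'V', 'B']
            leaf 'P' → 'P'
            leaf 'C' → 'C'
            leaf 'V' → 'V'
            leaf 'B' → 'B'
          → '(P,C,V,B)'
          leaf 'Q' → 'Q'
        → '(N,F,(P,C,V,B),Q)'
        leaf 'R' → 'R'
      → '((N,F,(P,C,V,B),Q),R)'
    → '(K,((N,F,(P,C,V,B),Q),R))'
  → '(A,(K,((N,F,(P,C,V,B),Q),R)))'
  leaf 'U' → 'U'
→ '((A,(K,((N,F,(P,C,V,B),Q),R))),U)'
Final: ((A,(K,((N,F,(P,C,V,B),Q),R))),U);

Answer: ((A,(K,((N,F,(P,C,V,B),Q),R))),U);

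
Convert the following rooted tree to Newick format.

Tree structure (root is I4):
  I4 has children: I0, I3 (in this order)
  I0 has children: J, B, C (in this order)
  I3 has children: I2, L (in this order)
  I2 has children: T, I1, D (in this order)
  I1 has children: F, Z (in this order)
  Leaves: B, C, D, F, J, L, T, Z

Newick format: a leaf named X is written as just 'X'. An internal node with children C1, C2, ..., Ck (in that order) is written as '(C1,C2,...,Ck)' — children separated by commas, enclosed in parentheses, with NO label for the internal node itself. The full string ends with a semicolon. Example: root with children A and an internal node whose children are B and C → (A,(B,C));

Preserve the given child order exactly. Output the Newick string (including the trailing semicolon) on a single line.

Answer: ((J,B,C),((T,(F,Z),D),L));

Derivation:
internal I4 with children ['I0', 'I3']
  internal I0 with children ['J', 'B', 'C']
    leaf 'J' → 'J'
    leaf 'B' → 'B'
    leaf 'C' → 'C'
  → '(J,B,C)'
  internal I3 with children ['I2', 'L']
    internal I2 with children ['T', 'I1', 'D']
      leaf 'T' → 'T'
      internal I1 with children ['F', 'Z']
        leaf 'F' → 'F'
        leaf 'Z' → 'Z'
      → '(F,Z)'
      leaf 'D' → 'D'
    → '(T,(F,Z),D)'
    leaf 'L' → 'L'
  → '((T,(F,Z),D),L)'
→ '((J,B,C),((T,(F,Z),D),L))'
Final: ((J,B,C),((T,(F,Z),D),L));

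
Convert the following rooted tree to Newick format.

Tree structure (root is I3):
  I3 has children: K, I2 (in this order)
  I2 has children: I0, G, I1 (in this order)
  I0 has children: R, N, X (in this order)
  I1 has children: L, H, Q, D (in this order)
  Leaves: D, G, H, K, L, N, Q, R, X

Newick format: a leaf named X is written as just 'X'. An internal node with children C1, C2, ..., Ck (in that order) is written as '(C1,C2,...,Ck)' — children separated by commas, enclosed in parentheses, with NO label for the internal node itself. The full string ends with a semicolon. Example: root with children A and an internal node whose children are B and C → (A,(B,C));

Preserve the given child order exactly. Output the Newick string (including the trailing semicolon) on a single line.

internal I3 with children ['K', 'I2']
  leaf 'K' → 'K'
  internal I2 with children ['I0', 'G', 'I1']
    internal I0 with children ['R', 'N', 'X']
      leaf 'R' → 'R'
      leaf 'N' → 'N'
      leaf 'X' → 'X'
    → '(R,N,X)'
    leaf 'G' → 'G'
    internal I1 with children ['L', 'H', 'Q', 'D']
      leaf 'L' → 'L'
      leaf 'H' → 'H'
      leaf 'Q' → 'Q'
      leaf 'D' → 'D'
    → '(L,H,Q,D)'
  → '((R,N,X),G,(L,H,Q,D))'
→ '(K,((R,N,X),G,(L,H,Q,D)))'
Final: (K,((R,N,X),G,(L,H,Q,D)));

Answer: (K,((R,N,X),G,(L,H,Q,D)));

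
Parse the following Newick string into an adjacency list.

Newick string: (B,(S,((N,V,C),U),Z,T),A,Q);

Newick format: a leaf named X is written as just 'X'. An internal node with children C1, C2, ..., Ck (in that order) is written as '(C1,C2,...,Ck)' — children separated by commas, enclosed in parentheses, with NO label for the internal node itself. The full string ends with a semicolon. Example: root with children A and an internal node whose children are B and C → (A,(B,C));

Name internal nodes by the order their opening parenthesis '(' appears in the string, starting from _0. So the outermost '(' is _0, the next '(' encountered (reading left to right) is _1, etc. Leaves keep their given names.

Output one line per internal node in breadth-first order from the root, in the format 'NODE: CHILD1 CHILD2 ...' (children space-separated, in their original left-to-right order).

Input: (B,(S,((N,V,C),U),Z,T),A,Q);
Scanning left-to-right, naming '(' by encounter order:
  pos 0: '(' -> open internal node _0 (depth 1)
  pos 3: '(' -> open internal node _1 (depth 2)
  pos 6: '(' -> open internal node _2 (depth 3)
  pos 7: '(' -> open internal node _3 (depth 4)
  pos 13: ')' -> close internal node _3 (now at depth 3)
  pos 16: ')' -> close internal node _2 (now at depth 2)
  pos 21: ')' -> close internal node _1 (now at depth 1)
  pos 26: ')' -> close internal node _0 (now at depth 0)
Total internal nodes: 4
BFS adjacency from root:
  _0: B _1 A Q
  _1: S _2 Z T
  _2: _3 U
  _3: N V C

Answer: _0: B _1 A Q
_1: S _2 Z T
_2: _3 U
_3: N V C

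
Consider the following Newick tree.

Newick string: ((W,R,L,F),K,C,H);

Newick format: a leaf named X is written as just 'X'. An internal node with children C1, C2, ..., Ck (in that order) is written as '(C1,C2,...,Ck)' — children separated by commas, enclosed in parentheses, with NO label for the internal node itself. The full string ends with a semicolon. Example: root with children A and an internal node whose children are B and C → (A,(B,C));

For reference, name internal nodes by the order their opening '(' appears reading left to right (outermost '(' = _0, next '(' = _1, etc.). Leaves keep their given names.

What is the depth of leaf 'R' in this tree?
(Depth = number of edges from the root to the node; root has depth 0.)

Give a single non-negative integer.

Answer: 2

Derivation:
Newick: ((W,R,L,F),K,C,H);
Naming internals by '(' encounter order: outermost '(' = _0, next = _1, ...
Query node: R
Path from root: _0 -> _1 -> R
Depth of R: 2 (number of edges from root)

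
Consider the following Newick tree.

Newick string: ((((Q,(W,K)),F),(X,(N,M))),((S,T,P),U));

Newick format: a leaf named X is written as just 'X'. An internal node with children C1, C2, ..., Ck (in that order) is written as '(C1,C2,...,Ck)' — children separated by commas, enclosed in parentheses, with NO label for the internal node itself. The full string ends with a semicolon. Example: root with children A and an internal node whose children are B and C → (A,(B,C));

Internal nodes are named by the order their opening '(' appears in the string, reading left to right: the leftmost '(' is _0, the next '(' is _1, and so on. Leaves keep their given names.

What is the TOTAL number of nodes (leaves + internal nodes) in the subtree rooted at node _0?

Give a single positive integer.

Answer: 20

Derivation:
Newick: ((((Q,(W,K)),F),(X,(N,M))),((S,T,P),U));
Locate _0: it is the '(' at position 0 (the 1st '(' reading left to right).
Query: subtree rooted at _0
_0: subtree_size = 1 + 19
  _1: subtree_size = 1 + 12
    _2: subtree_size = 1 + 6
      _3: subtree_size = 1 + 4
        Q: subtree_size = 1 + 0
        _4: subtree_size = 1 + 2
          W: subtree_size = 1 + 0
          K: subtree_size = 1 + 0
      F: subtree_size = 1 + 0
    _5: subtree_size = 1 + 4
      X: subtree_size = 1 + 0
      _6: subtree_size = 1 + 2
        N: subtree_size = 1 + 0
        M: subtree_size = 1 + 0
  _7: subtree_size = 1 + 5
    _8: subtree_size = 1 + 3
      S: subtree_size = 1 + 0
      T: subtree_size = 1 + 0
      P: subtree_size = 1 + 0
    U: subtree_size = 1 + 0
Total subtree size of _0: 20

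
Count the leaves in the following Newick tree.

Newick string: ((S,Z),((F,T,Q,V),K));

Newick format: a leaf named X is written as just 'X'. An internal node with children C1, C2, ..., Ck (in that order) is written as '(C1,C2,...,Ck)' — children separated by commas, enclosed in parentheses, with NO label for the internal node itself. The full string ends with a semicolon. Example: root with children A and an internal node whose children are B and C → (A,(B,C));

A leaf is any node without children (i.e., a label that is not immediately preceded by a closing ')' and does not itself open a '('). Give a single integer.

Answer: 7

Derivation:
Newick: ((S,Z),((F,T,Q,V),K));
Scan left-to-right; a leaf is any maximal label run not followed by '(':
  pos 2: leaf 'S' → count = 1
  pos 4: leaf 'Z' → count = 2
  pos 9: leaf 'F' → count = 3
  pos 11: leaf 'T' → count = 4
  pos 13: leaf 'Q' → count = 5
  pos 15: leaf 'V' → count = 6
  pos 18: leaf 'K' → count = 7
Total leaves: 7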